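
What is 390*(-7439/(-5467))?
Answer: 2901210/5467 ≈ 530.68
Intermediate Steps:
390*(-7439/(-5467)) = 390*(-7439*(-1/5467)) = 390*(7439/5467) = 2901210/5467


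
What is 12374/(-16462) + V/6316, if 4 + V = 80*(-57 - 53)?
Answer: -27885704/12996749 ≈ -2.1456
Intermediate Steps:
V = -8804 (V = -4 + 80*(-57 - 53) = -4 + 80*(-110) = -4 - 8800 = -8804)
12374/(-16462) + V/6316 = 12374/(-16462) - 8804/6316 = 12374*(-1/16462) - 8804*1/6316 = -6187/8231 - 2201/1579 = -27885704/12996749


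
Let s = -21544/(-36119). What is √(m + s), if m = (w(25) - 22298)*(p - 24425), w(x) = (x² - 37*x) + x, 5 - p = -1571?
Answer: √672864964242808533/36119 ≈ 22711.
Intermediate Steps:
p = 1576 (p = 5 - 1*(-1571) = 5 + 1571 = 1576)
s = 21544/36119 (s = -21544*(-1/36119) = 21544/36119 ≈ 0.59647)
w(x) = x² - 36*x
m = 515770477 (m = (25*(-36 + 25) - 22298)*(1576 - 24425) = (25*(-11) - 22298)*(-22849) = (-275 - 22298)*(-22849) = -22573*(-22849) = 515770477)
√(m + s) = √(515770477 + 21544/36119) = √(18629113880307/36119) = √672864964242808533/36119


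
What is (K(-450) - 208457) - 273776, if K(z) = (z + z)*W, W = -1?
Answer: -481333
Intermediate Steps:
K(z) = -2*z (K(z) = (z + z)*(-1) = (2*z)*(-1) = -2*z)
(K(-450) - 208457) - 273776 = (-2*(-450) - 208457) - 273776 = (900 - 208457) - 273776 = -207557 - 273776 = -481333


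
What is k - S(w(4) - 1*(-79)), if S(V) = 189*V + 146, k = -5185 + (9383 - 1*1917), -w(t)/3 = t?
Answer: -10528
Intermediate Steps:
w(t) = -3*t
k = 2281 (k = -5185 + (9383 - 1917) = -5185 + 7466 = 2281)
S(V) = 146 + 189*V
k - S(w(4) - 1*(-79)) = 2281 - (146 + 189*(-3*4 - 1*(-79))) = 2281 - (146 + 189*(-12 + 79)) = 2281 - (146 + 189*67) = 2281 - (146 + 12663) = 2281 - 1*12809 = 2281 - 12809 = -10528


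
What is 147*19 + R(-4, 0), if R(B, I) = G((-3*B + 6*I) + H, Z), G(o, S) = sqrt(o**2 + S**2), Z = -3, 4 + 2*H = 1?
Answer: 2793 + 3*sqrt(53)/2 ≈ 2803.9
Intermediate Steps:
H = -3/2 (H = -2 + (1/2)*1 = -2 + 1/2 = -3/2 ≈ -1.5000)
G(o, S) = sqrt(S**2 + o**2)
R(B, I) = sqrt(9 + (-3/2 - 3*B + 6*I)**2) (R(B, I) = sqrt((-3)**2 + ((-3*B + 6*I) - 3/2)**2) = sqrt(9 + (-3/2 - 3*B + 6*I)**2))
147*19 + R(-4, 0) = 147*19 + 3*sqrt(4 + (1 - 4*0 + 2*(-4))**2)/2 = 2793 + 3*sqrt(4 + (1 + 0 - 8)**2)/2 = 2793 + 3*sqrt(4 + (-7)**2)/2 = 2793 + 3*sqrt(4 + 49)/2 = 2793 + 3*sqrt(53)/2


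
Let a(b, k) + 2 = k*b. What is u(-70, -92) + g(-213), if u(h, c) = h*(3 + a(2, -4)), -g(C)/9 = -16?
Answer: 634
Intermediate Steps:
a(b, k) = -2 + b*k (a(b, k) = -2 + k*b = -2 + b*k)
g(C) = 144 (g(C) = -9*(-16) = 144)
u(h, c) = -7*h (u(h, c) = h*(3 + (-2 + 2*(-4))) = h*(3 + (-2 - 8)) = h*(3 - 10) = h*(-7) = -7*h)
u(-70, -92) + g(-213) = -7*(-70) + 144 = 490 + 144 = 634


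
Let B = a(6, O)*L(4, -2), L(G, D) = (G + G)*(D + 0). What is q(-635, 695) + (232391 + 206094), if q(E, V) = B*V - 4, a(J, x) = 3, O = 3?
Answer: 405121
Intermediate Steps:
L(G, D) = 2*D*G (L(G, D) = (2*G)*D = 2*D*G)
B = -48 (B = 3*(2*(-2)*4) = 3*(-16) = -48)
q(E, V) = -4 - 48*V (q(E, V) = -48*V - 4 = -4 - 48*V)
q(-635, 695) + (232391 + 206094) = (-4 - 48*695) + (232391 + 206094) = (-4 - 33360) + 438485 = -33364 + 438485 = 405121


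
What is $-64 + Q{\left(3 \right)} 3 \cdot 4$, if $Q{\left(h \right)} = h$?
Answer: $-28$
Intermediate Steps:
$-64 + Q{\left(3 \right)} 3 \cdot 4 = -64 + 3 \cdot 3 \cdot 4 = -64 + 3 \cdot 12 = -64 + 36 = -28$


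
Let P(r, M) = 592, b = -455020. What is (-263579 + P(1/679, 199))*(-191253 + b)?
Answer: 169961397451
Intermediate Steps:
(-263579 + P(1/679, 199))*(-191253 + b) = (-263579 + 592)*(-191253 - 455020) = -262987*(-646273) = 169961397451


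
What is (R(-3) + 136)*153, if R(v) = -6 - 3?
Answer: 19431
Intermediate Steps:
R(v) = -9
(R(-3) + 136)*153 = (-9 + 136)*153 = 127*153 = 19431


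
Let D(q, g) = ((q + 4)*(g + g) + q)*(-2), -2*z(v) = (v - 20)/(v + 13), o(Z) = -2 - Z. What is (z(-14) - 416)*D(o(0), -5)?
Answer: -19052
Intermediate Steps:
z(v) = -(-20 + v)/(2*(13 + v)) (z(v) = -(v - 20)/(2*(v + 13)) = -(-20 + v)/(2*(13 + v)))
D(q, g) = -2*q - 4*g*(4 + q) (D(q, g) = ((4 + q)*(2*g) + q)*(-2) = (2*g*(4 + q) + q)*(-2) = (q + 2*g*(4 + q))*(-2) = -2*q - 4*g*(4 + q))
(z(-14) - 416)*D(o(0), -5) = ((20 - 1*(-14))/(2*(13 - 14)) - 416)*(-16*(-5) - 2*(-2 - 1*0) - 4*(-5)*(-2 - 1*0)) = ((½)*(20 + 14)/(-1) - 416)*(80 - 2*(-2 + 0) - 4*(-5)*(-2 + 0)) = ((½)*(-1)*34 - 416)*(80 - 2*(-2) - 4*(-5)*(-2)) = (-17 - 416)*(80 + 4 - 40) = -433*44 = -19052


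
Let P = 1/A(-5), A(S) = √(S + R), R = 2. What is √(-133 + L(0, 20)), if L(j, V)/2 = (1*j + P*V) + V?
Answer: √(-837 - 120*I*√3)/3 ≈ 1.1884 - 9.7166*I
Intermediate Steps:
A(S) = √(2 + S) (A(S) = √(S + 2) = √(2 + S))
P = -I*√3/3 (P = 1/(√(2 - 5)) = 1/(√(-3)) = 1/(I*√3) = -I*√3/3 ≈ -0.57735*I)
L(j, V) = 2*V + 2*j - 2*I*V*√3/3 (L(j, V) = 2*((1*j + (-I*√3/3)*V) + V) = 2*((j - I*V*√3/3) + V) = 2*(V + j - I*V*√3/3) = 2*V + 2*j - 2*I*V*√3/3)
√(-133 + L(0, 20)) = √(-133 + (2*20 + 2*0 - ⅔*I*20*√3)) = √(-133 + (40 + 0 - 40*I*√3/3)) = √(-133 + (40 - 40*I*√3/3)) = √(-93 - 40*I*√3/3)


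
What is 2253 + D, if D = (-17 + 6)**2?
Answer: 2374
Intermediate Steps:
D = 121 (D = (-11)**2 = 121)
2253 + D = 2253 + 121 = 2374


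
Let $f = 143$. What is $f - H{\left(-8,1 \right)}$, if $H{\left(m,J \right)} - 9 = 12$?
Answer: $122$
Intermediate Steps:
$H{\left(m,J \right)} = 21$ ($H{\left(m,J \right)} = 9 + 12 = 21$)
$f - H{\left(-8,1 \right)} = 143 - 21 = 122$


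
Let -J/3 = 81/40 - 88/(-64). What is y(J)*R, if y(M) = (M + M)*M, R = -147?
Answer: -764694/25 ≈ -30588.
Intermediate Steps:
J = -51/5 (J = -3*(81/40 - 88/(-64)) = -3*(81*(1/40) - 88*(-1/64)) = -3*(81/40 + 11/8) = -3*17/5 = -51/5 ≈ -10.200)
y(M) = 2*M² (y(M) = (2*M)*M = 2*M²)
y(J)*R = (2*(-51/5)²)*(-147) = (2*(2601/25))*(-147) = (5202/25)*(-147) = -764694/25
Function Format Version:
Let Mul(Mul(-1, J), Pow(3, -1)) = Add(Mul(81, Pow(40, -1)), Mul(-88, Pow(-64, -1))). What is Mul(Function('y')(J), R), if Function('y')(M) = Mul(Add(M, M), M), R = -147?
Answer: Rational(-764694, 25) ≈ -30588.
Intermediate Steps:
J = Rational(-51, 5) (J = Mul(-3, Add(Mul(81, Pow(40, -1)), Mul(-88, Pow(-64, -1)))) = Mul(-3, Add(Mul(81, Rational(1, 40)), Mul(-88, Rational(-1, 64)))) = Mul(-3, Add(Rational(81, 40), Rational(11, 8))) = Mul(-3, Rational(17, 5)) = Rational(-51, 5) ≈ -10.200)
Function('y')(M) = Mul(2, Pow(M, 2)) (Function('y')(M) = Mul(Mul(2, M), M) = Mul(2, Pow(M, 2)))
Mul(Function('y')(J), R) = Mul(Mul(2, Pow(Rational(-51, 5), 2)), -147) = Mul(Mul(2, Rational(2601, 25)), -147) = Mul(Rational(5202, 25), -147) = Rational(-764694, 25)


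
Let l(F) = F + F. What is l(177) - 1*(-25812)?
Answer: 26166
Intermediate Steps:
l(F) = 2*F
l(177) - 1*(-25812) = 2*177 - 1*(-25812) = 354 + 25812 = 26166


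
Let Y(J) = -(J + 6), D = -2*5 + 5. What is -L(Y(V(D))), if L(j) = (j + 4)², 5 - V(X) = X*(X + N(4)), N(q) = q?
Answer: -4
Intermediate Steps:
D = -5 (D = -10 + 5 = -5)
V(X) = 5 - X*(4 + X) (V(X) = 5 - X*(X + 4) = 5 - X*(4 + X))
Y(J) = -6 - J (Y(J) = -(6 + J) = -6 - J)
L(j) = (4 + j)²
-L(Y(V(D))) = -(4 + (-6 - (5 - 1*(-5)² - 4*(-5))))² = -(4 + (-6 - (5 - 1*25 + 20)))² = -(4 + (-6 - (5 - 25 + 20)))² = -(4 + (-6 - 1*0))² = -(4 + (-6 + 0))² = -(4 - 6)² = -1*(-2)² = -1*4 = -4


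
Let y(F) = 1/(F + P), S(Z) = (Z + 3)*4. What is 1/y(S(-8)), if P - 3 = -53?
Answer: -70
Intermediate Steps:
P = -50 (P = 3 - 53 = -50)
S(Z) = 12 + 4*Z (S(Z) = (3 + Z)*4 = 12 + 4*Z)
y(F) = 1/(-50 + F) (y(F) = 1/(F - 50) = 1/(-50 + F))
1/y(S(-8)) = 1/(1/(-50 + (12 + 4*(-8)))) = 1/(1/(-50 + (12 - 32))) = 1/(1/(-50 - 20)) = 1/(1/(-70)) = 1/(-1/70) = -70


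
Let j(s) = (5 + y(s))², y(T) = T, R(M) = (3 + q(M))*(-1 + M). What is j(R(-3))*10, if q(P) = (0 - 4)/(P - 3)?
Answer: 8410/9 ≈ 934.44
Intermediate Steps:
q(P) = -4/(-3 + P)
R(M) = (-1 + M)*(3 - 4/(-3 + M)) (R(M) = (3 - 4/(-3 + M))*(-1 + M) = (-1 + M)*(3 - 4/(-3 + M)))
j(s) = (5 + s)²
j(R(-3))*10 = (5 + (13 - 16*(-3) + 3*(-3)²)/(-3 - 3))²*10 = (5 + (13 + 48 + 3*9)/(-6))²*10 = (5 - (13 + 48 + 27)/6)²*10 = (5 - ⅙*88)²*10 = (5 - 44/3)²*10 = (-29/3)²*10 = (841/9)*10 = 8410/9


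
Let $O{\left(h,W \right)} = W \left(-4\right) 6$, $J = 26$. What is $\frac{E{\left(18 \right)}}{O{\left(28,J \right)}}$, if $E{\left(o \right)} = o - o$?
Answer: $0$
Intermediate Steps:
$O{\left(h,W \right)} = - 24 W$ ($O{\left(h,W \right)} = - 4 W 6 = - 24 W$)
$E{\left(o \right)} = 0$
$\frac{E{\left(18 \right)}}{O{\left(28,J \right)}} = \frac{0}{\left(-24\right) 26} = \frac{0}{-624} = 0 \left(- \frac{1}{624}\right) = 0$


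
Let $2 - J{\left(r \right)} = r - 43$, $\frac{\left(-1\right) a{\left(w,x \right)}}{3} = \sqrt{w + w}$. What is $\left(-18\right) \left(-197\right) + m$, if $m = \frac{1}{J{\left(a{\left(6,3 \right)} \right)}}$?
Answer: $\frac{755303}{213} - \frac{2 \sqrt{3}}{639} \approx 3546.0$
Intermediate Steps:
$a{\left(w,x \right)} = - 3 \sqrt{2} \sqrt{w}$ ($a{\left(w,x \right)} = - 3 \sqrt{w + w} = - 3 \sqrt{2 w} = - 3 \sqrt{2} \sqrt{w}$)
$J{\left(r \right)} = 45 - r$ ($J{\left(r \right)} = 2 - \left(r - 43\right) = 2 - \left(-43 + r\right) = 45 - r$)
$m = \frac{1}{45 + 6 \sqrt{3}}$ ($m = \frac{1}{45 - - 3 \sqrt{2} \sqrt{6}} = \frac{1}{45 - - 6 \sqrt{3}} = \frac{1}{45 + 6 \sqrt{3}} \approx 0.018053$)
$\left(-18\right) \left(-197\right) + m = \left(-18\right) \left(-197\right) + \left(\frac{5}{213} - \frac{2 \sqrt{3}}{639}\right) = 3546 + \left(\frac{5}{213} - \frac{2 \sqrt{3}}{639}\right) = \frac{755303}{213} - \frac{2 \sqrt{3}}{639}$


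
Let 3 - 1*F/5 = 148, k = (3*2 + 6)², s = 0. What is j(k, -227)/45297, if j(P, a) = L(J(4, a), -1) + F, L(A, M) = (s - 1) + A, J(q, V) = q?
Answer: -722/45297 ≈ -0.015939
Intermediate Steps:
L(A, M) = -1 + A (L(A, M) = (0 - 1) + A = -1 + A)
k = 144 (k = (6 + 6)² = 12² = 144)
F = -725 (F = 15 - 5*148 = 15 - 740 = -725)
j(P, a) = -722 (j(P, a) = (-1 + 4) - 725 = 3 - 725 = -722)
j(k, -227)/45297 = -722/45297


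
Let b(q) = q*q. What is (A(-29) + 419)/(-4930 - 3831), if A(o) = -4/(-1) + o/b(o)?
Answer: -12266/254069 ≈ -0.048278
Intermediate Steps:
b(q) = q**2
A(o) = 4 + 1/o (A(o) = -4/(-1) + o/(o**2) = -4*(-1) + o/o**2 = 4 + 1/o)
(A(-29) + 419)/(-4930 - 3831) = ((4 + 1/(-29)) + 419)/(-4930 - 3831) = ((4 - 1/29) + 419)/(-8761) = (115/29 + 419)*(-1/8761) = (12266/29)*(-1/8761) = -12266/254069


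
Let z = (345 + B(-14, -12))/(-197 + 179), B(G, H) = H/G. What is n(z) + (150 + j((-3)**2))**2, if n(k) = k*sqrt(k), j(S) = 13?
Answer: 26569 - 269*I*sqrt(3766)/196 ≈ 26569.0 - 84.224*I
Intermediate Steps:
z = -269/14 (z = (345 - 12/(-14))/(-197 + 179) = (345 - 12*(-1/14))/(-18) = (345 + 6/7)*(-1/18) = (2421/7)*(-1/18) = -269/14 ≈ -19.214)
n(k) = k**(3/2)
n(z) + (150 + j((-3)**2))**2 = (-269/14)**(3/2) + (150 + 13)**2 = -269*I*sqrt(3766)/196 + 163**2 = -269*I*sqrt(3766)/196 + 26569 = 26569 - 269*I*sqrt(3766)/196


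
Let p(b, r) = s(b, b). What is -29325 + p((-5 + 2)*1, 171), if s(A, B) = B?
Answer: -29328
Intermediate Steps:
p(b, r) = b
-29325 + p((-5 + 2)*1, 171) = -29325 + (-5 + 2)*1 = -29325 - 3*1 = -29325 - 3 = -29328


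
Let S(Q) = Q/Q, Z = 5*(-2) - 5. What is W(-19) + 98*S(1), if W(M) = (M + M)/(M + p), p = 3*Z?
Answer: 3155/32 ≈ 98.594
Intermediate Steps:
Z = -15 (Z = -10 - 5 = -15)
S(Q) = 1
p = -45 (p = 3*(-15) = -45)
W(M) = 2*M/(-45 + M) (W(M) = (M + M)/(M - 45) = (2*M)/(-45 + M) = 2*M/(-45 + M))
W(-19) + 98*S(1) = 2*(-19)/(-45 - 19) + 98*1 = 2*(-19)/(-64) + 98 = 2*(-19)*(-1/64) + 98 = 19/32 + 98 = 3155/32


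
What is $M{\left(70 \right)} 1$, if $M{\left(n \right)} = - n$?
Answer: $-70$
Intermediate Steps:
$M{\left(70 \right)} 1 = \left(-1\right) 70 \cdot 1 = \left(-70\right) 1 = -70$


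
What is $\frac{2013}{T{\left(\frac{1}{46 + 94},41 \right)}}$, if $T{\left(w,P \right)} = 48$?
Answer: $\frac{671}{16} \approx 41.938$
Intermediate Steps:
$\frac{2013}{T{\left(\frac{1}{46 + 94},41 \right)}} = \frac{2013}{48} = 2013 \cdot \frac{1}{48} = \frac{671}{16}$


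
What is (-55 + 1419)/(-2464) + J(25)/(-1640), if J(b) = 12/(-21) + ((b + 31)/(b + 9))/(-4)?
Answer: -53959/97580 ≈ -0.55297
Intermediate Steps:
J(b) = -4/7 - (31 + b)/(4*(9 + b)) (J(b) = 12*(-1/21) + ((31 + b)/(9 + b))*(-¼) = -4/7 + ((31 + b)/(9 + b))*(-¼) = -4/7 - (31 + b)/(4*(9 + b)))
(-55 + 1419)/(-2464) + J(25)/(-1640) = (-55 + 1419)/(-2464) + ((-361 - 23*25)/(28*(9 + 25)))/(-1640) = 1364*(-1/2464) + ((1/28)*(-361 - 575)/34)*(-1/1640) = -31/56 + ((1/28)*(1/34)*(-936))*(-1/1640) = -31/56 - 117/119*(-1/1640) = -31/56 + 117/195160 = -53959/97580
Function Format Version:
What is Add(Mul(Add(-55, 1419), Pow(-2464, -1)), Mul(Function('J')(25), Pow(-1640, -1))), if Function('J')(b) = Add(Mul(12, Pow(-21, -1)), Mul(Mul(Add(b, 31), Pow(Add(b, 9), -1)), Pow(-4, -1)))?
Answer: Rational(-53959, 97580) ≈ -0.55297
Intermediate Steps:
Function('J')(b) = Add(Rational(-4, 7), Mul(Rational(-1, 4), Pow(Add(9, b), -1), Add(31, b))) (Function('J')(b) = Add(Mul(12, Rational(-1, 21)), Mul(Mul(Add(31, b), Pow(Add(9, b), -1)), Rational(-1, 4))) = Add(Rational(-4, 7), Mul(Mul(Pow(Add(9, b), -1), Add(31, b)), Rational(-1, 4))) = Add(Rational(-4, 7), Mul(Rational(-1, 4), Pow(Add(9, b), -1), Add(31, b))))
Add(Mul(Add(-55, 1419), Pow(-2464, -1)), Mul(Function('J')(25), Pow(-1640, -1))) = Add(Mul(Add(-55, 1419), Pow(-2464, -1)), Mul(Mul(Rational(1, 28), Pow(Add(9, 25), -1), Add(-361, Mul(-23, 25))), Pow(-1640, -1))) = Add(Mul(1364, Rational(-1, 2464)), Mul(Mul(Rational(1, 28), Pow(34, -1), Add(-361, -575)), Rational(-1, 1640))) = Add(Rational(-31, 56), Mul(Mul(Rational(1, 28), Rational(1, 34), -936), Rational(-1, 1640))) = Add(Rational(-31, 56), Mul(Rational(-117, 119), Rational(-1, 1640))) = Add(Rational(-31, 56), Rational(117, 195160)) = Rational(-53959, 97580)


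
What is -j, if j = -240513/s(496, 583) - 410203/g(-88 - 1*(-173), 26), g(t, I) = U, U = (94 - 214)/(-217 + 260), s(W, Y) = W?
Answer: -1089993503/7440 ≈ -1.4650e+5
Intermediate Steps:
U = -120/43 ≈ -2.7907
g(t, I) = -120/43
j = 1089993503/7440 (j = -240513/496 - 410203/(-120/43) = -240513*1/496 - 410203*(-43/120) = -240513/496 + 17638729/120 = 1089993503/7440 ≈ 1.4650e+5)
-j = -1*1089993503/7440 = -1089993503/7440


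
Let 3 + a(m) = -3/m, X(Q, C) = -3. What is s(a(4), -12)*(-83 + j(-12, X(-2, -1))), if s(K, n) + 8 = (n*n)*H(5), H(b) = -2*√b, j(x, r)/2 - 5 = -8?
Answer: 712 + 25632*√5 ≈ 58027.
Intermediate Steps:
j(x, r) = -6 (j(x, r) = 10 + 2*(-8) = 10 - 16 = -6)
a(m) = -3 - 3/m
s(K, n) = -8 - 2*√5*n² (s(K, n) = -8 + (n*n)*(-2*√5) = -8 + n²*(-2*√5) = -8 - 2*√5*n²)
s(a(4), -12)*(-83 + j(-12, X(-2, -1))) = (-8 - 2*√5*(-12)²)*(-83 - 6) = (-8 - 2*√5*144)*(-89) = (-8 - 288*√5)*(-89) = 712 + 25632*√5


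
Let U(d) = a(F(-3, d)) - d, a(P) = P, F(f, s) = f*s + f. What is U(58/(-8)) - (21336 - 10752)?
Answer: -10558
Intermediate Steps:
F(f, s) = f + f*s
U(d) = -3 - 4*d (U(d) = -3*(1 + d) - d = (-3 - 3*d) - d = -3 - 4*d)
U(58/(-8)) - (21336 - 10752) = (-3 - 232/(-8)) - (21336 - 10752) = (-3 - 232*(-1)/8) - 1*10584 = (-3 - 4*(-29/4)) - 10584 = (-3 + 29) - 10584 = 26 - 10584 = -10558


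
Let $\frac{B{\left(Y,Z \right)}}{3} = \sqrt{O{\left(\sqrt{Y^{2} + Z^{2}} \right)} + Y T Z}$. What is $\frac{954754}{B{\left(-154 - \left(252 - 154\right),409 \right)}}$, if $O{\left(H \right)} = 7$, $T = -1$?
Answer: $\frac{954754 \sqrt{4123}}{61845} \approx 991.27$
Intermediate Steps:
$B{\left(Y,Z \right)} = 3 \sqrt{7 - Y Z}$ ($B{\left(Y,Z \right)} = 3 \sqrt{7 + Y \left(-1\right) Z} = 3 \sqrt{7 + - Y Z} = 3 \sqrt{7 - Y Z}$)
$\frac{954754}{B{\left(-154 - \left(252 - 154\right),409 \right)}} = \frac{954754}{3 \sqrt{7 - \left(-154 - \left(252 - 154\right)\right) 409}} = \frac{954754}{3 \sqrt{7 - \left(-154 - 98\right) 409}} = \frac{954754}{3 \sqrt{7 - \left(-252\right) 409}} = \frac{954754}{3 \sqrt{7 + 103068}} = \frac{954754}{3 \sqrt{103075}} = \frac{954754}{3 \cdot 5 \sqrt{4123}} = \frac{954754}{15 \sqrt{4123}} = 954754 \frac{\sqrt{4123}}{61845} = \frac{954754 \sqrt{4123}}{61845}$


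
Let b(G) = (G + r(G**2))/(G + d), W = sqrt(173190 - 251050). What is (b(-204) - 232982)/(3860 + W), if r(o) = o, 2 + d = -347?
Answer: -3553418342/59160967 + 9205747*I*sqrt(19465)/295804835 ≈ -60.064 + 4.3419*I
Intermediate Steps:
d = -349 (d = -2 - 347 = -349)
W = 2*I*sqrt(19465) (W = sqrt(-77860) = 2*I*sqrt(19465) ≈ 279.03*I)
b(G) = (G + G**2)/(-349 + G) (b(G) = (G + G**2)/(G - 349) = (G + G**2)/(-349 + G))
(b(-204) - 232982)/(3860 + W) = (-204*(1 - 204)/(-349 - 204) - 232982)/(3860 + 2*I*sqrt(19465)) = (-204*(-203)/(-553) - 232982)/(3860 + 2*I*sqrt(19465)) = (-204*(-1/553)*(-203) - 232982)/(3860 + 2*I*sqrt(19465)) = (-5916/79 - 232982)/(3860 + 2*I*sqrt(19465)) = -18411494/(79*(3860 + 2*I*sqrt(19465)))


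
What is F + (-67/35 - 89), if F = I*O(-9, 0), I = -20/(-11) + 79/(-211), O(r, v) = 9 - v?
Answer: -6329857/81235 ≈ -77.920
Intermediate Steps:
I = 3351/2321 (I = -20*(-1/11) + 79*(-1/211) = 20/11 - 79/211 = 3351/2321 ≈ 1.4438)
F = 30159/2321 (F = 3351*(9 - 1*0)/2321 = 3351*(9 + 0)/2321 = (3351/2321)*9 = 30159/2321 ≈ 12.994)
F + (-67/35 - 89) = 30159/2321 + (-67/35 - 89) = 30159/2321 - 3182/35 = -6329857/81235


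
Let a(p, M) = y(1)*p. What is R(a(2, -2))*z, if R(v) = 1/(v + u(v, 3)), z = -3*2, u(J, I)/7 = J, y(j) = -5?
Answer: 3/40 ≈ 0.075000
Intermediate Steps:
u(J, I) = 7*J
a(p, M) = -5*p
z = -6
R(v) = 1/(8*v) (R(v) = 1/(v + 7*v) = 1/(8*v))
R(a(2, -2))*z = (1/(8*((-5*2))))*(-6) = ((⅛)/(-10))*(-6) = ((⅛)*(-⅒))*(-6) = -1/80*(-6) = 3/40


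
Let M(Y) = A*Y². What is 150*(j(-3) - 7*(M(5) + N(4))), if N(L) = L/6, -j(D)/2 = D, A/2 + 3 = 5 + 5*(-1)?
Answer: 157700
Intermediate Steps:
A = -6 (A = -6 + 2*(5 + 5*(-1)) = -6 + 2*(5 - 5) = -6 + 2*0 = -6 + 0 = -6)
j(D) = -2*D
N(L) = L/6 (N(L) = L*(⅙) = L/6)
M(Y) = -6*Y²
150*(j(-3) - 7*(M(5) + N(4))) = 150*(-2*(-3) - 7*(-6*5² + (⅙)*4)) = 150*(6 - 7*(-6*25 + ⅔)) = 150*(6 - 7*(-150 + ⅔)) = 150*(6 - 7*(-448/3)) = 150*(6 + 3136/3) = 150*(3154/3) = 157700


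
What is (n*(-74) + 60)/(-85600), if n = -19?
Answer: -733/42800 ≈ -0.017126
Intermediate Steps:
(n*(-74) + 60)/(-85600) = (-19*(-74) + 60)/(-85600) = (1406 + 60)*(-1/85600) = 1466*(-1/85600) = -733/42800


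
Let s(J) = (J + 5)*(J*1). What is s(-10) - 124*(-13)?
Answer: 1662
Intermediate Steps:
s(J) = J*(5 + J) (s(J) = (5 + J)*J = J*(5 + J))
s(-10) - 124*(-13) = -10*(5 - 10) - 124*(-13) = -10*(-5) + 1612 = 50 + 1612 = 1662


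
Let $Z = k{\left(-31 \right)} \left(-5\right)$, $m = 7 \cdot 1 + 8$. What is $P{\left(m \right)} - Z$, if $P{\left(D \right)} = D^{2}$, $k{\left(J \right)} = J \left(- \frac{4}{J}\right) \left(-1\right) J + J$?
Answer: $-550$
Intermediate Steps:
$m = 15$ ($m = 7 + 8 = 15$)
$k{\left(J \right)} = 5 J$ ($k{\left(J \right)} = \left(-4\right) \left(-1\right) J + J = 4 J + J = 5 J$)
$Z = 775$ ($Z = 5 \left(-31\right) \left(-5\right) = \left(-155\right) \left(-5\right) = 775$)
$P{\left(m \right)} - Z = 15^{2} - 775 = 225 - 775 = -550$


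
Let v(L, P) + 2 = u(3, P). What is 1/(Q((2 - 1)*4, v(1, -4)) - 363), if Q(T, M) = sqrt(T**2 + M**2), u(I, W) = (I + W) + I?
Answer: -1/359 ≈ -0.0027855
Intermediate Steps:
u(I, W) = W + 2*I
v(L, P) = 4 + P (v(L, P) = -2 + (P + 2*3) = -2 + (P + 6) = -2 + (6 + P) = 4 + P)
Q(T, M) = sqrt(M**2 + T**2)
1/(Q((2 - 1)*4, v(1, -4)) - 363) = 1/(sqrt((4 - 4)**2 + ((2 - 1)*4)**2) - 363) = 1/(sqrt(0**2 + (1*4)**2) - 363) = 1/(sqrt(0 + 4**2) - 363) = 1/(sqrt(0 + 16) - 363) = 1/(sqrt(16) - 363) = 1/(4 - 363) = 1/(-359) = -1/359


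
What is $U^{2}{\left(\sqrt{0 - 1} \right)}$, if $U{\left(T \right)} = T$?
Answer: $-1$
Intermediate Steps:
$U^{2}{\left(\sqrt{0 - 1} \right)} = \left(\sqrt{0 - 1}\right)^{2} = \left(\sqrt{-1}\right)^{2} = i^{2} = -1$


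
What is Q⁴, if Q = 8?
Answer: 4096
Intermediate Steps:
Q⁴ = 8⁴ = 4096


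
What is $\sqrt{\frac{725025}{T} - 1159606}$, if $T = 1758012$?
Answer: $\frac{i \sqrt{99552339151241249}}{293002} \approx 1076.8 i$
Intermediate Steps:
$\sqrt{\frac{725025}{T} - 1159606} = \sqrt{\frac{725025}{1758012} - 1159606} = \sqrt{725025 \cdot \frac{1}{1758012} - 1159606} = \sqrt{\frac{241675}{586004} - 1159606} = \sqrt{- \frac{679533512749}{586004}} = \frac{i \sqrt{99552339151241249}}{293002}$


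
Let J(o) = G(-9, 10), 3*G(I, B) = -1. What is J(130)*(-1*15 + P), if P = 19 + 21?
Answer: -25/3 ≈ -8.3333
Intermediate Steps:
G(I, B) = -1/3 (G(I, B) = (1/3)*(-1) = -1/3)
J(o) = -1/3
P = 40
J(130)*(-1*15 + P) = -(-1*15 + 40)/3 = -(-15 + 40)/3 = -1/3*25 = -25/3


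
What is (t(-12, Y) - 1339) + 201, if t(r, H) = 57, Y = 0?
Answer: -1081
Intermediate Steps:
(t(-12, Y) - 1339) + 201 = (57 - 1339) + 201 = -1282 + 201 = -1081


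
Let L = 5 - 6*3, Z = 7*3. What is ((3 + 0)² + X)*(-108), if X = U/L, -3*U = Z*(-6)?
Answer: -8100/13 ≈ -623.08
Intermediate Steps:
Z = 21
U = 42 (U = -7*(-6) = -⅓*(-126) = 42)
L = -13 (L = 5 - 18 = -13)
X = -42/13 (X = 42/(-13) = 42*(-1/13) = -42/13 ≈ -3.2308)
((3 + 0)² + X)*(-108) = ((3 + 0)² - 42/13)*(-108) = (3² - 42/13)*(-108) = (9 - 42/13)*(-108) = (75/13)*(-108) = -8100/13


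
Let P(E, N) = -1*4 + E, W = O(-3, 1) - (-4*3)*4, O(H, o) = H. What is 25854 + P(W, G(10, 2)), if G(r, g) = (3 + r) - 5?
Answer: 25895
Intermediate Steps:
G(r, g) = -2 + r
W = 45 (W = -3 - (-4*3)*4 = -3 - (-12)*4 = -3 - 1*(-48) = -3 + 48 = 45)
P(E, N) = -4 + E
25854 + P(W, G(10, 2)) = 25854 + (-4 + 45) = 25854 + 41 = 25895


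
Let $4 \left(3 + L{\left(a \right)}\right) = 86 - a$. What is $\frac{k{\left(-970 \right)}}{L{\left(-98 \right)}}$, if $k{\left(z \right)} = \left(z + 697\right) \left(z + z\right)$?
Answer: $\frac{529620}{43} \approx 12317.0$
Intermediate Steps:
$k{\left(z \right)} = 2 z \left(697 + z\right)$ ($k{\left(z \right)} = \left(697 + z\right) 2 z = 2 z \left(697 + z\right)$)
$L{\left(a \right)} = \frac{37}{2} - \frac{a}{4}$ ($L{\left(a \right)} = -3 + \frac{86 - a}{4} = -3 - \left(- \frac{43}{2} + \frac{a}{4}\right) = \frac{37}{2} - \frac{a}{4}$)
$\frac{k{\left(-970 \right)}}{L{\left(-98 \right)}} = \frac{2 \left(-970\right) \left(697 - 970\right)}{\frac{37}{2} - - \frac{49}{2}} = \frac{2 \left(-970\right) \left(-273\right)}{\frac{37}{2} + \frac{49}{2}} = \frac{529620}{43}$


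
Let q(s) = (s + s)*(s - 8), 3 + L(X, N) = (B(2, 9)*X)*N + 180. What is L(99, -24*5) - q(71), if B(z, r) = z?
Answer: -32529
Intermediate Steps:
L(X, N) = 177 + 2*N*X (L(X, N) = -3 + ((2*X)*N + 180) = -3 + (2*N*X + 180) = -3 + (180 + 2*N*X) = 177 + 2*N*X)
q(s) = 2*s*(-8 + s) (q(s) = (2*s)*(-8 + s) = 2*s*(-8 + s))
L(99, -24*5) - q(71) = (177 + 2*(-24*5)*99) - 2*71*(-8 + 71) = (177 + 2*(-120)*99) - 2*71*63 = (177 - 23760) - 1*8946 = -23583 - 8946 = -32529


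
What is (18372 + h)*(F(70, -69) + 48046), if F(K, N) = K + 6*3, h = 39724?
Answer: 2796392864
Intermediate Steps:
F(K, N) = 18 + K (F(K, N) = K + 18 = 18 + K)
(18372 + h)*(F(70, -69) + 48046) = (18372 + 39724)*((18 + 70) + 48046) = 58096*(88 + 48046) = 58096*48134 = 2796392864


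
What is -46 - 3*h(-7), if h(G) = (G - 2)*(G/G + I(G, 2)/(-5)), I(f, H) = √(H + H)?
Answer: -149/5 ≈ -29.800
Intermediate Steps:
I(f, H) = √2*√H (I(f, H) = √(2*H) = √2*√H)
h(G) = -6/5 + 3*G/5 (h(G) = (G - 2)*(G/G + (√2*√2)/(-5)) = (-2 + G)*(1 + 2*(-⅕)) = (-2 + G)*(1 - ⅖) = (-2 + G)*(⅗) = -6/5 + 3*G/5)
-46 - 3*h(-7) = -46 - 3*(-6/5 + (⅗)*(-7)) = -46 - 3*(-6/5 - 21/5) = -46 - 3*(-27/5) = -46 + 81/5 = -149/5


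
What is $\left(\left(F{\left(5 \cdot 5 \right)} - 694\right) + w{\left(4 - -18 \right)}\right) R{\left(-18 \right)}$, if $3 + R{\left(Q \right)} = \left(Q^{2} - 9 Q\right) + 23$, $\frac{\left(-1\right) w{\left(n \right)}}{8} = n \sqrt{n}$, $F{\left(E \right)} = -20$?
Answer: $-361284 - 89056 \sqrt{22} \approx -7.7899 \cdot 10^{5}$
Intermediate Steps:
$w{\left(n \right)} = - 8 n^{\frac{3}{2}}$ ($w{\left(n \right)} = - 8 n \sqrt{n} = - 8 n^{\frac{3}{2}}$)
$R{\left(Q \right)} = 20 + Q^{2} - 9 Q$ ($R{\left(Q \right)} = -3 + \left(\left(Q^{2} - 9 Q\right) + 23\right) = -3 + \left(23 + Q^{2} - 9 Q\right) = 20 + Q^{2} - 9 Q$)
$\left(\left(F{\left(5 \cdot 5 \right)} - 694\right) + w{\left(4 - -18 \right)}\right) R{\left(-18 \right)} = \left(\left(-20 - 694\right) - 8 \left(4 - -18\right)^{\frac{3}{2}}\right) \left(20 + \left(-18\right)^{2} - -162\right) = \left(\left(-20 - 694\right) - 8 \left(4 + 18\right)^{\frac{3}{2}}\right) \left(20 + 324 + 162\right) = \left(-714 - 8 \cdot 22^{\frac{3}{2}}\right) 506 = \left(-714 - 8 \cdot 22 \sqrt{22}\right) 506 = \left(-714 - 176 \sqrt{22}\right) 506 = -361284 - 89056 \sqrt{22}$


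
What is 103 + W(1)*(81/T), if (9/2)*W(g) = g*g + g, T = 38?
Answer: 1975/19 ≈ 103.95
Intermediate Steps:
W(g) = 2*g/9 + 2*g²/9 (W(g) = 2*(g*g + g)/9 = 2*(g² + g)/9 = 2*(g + g²)/9 = 2*g/9 + 2*g²/9)
103 + W(1)*(81/T) = 103 + ((2/9)*1*(1 + 1))*(81/38) = 103 + ((2/9)*1*2)*(81*(1/38)) = 103 + (4/9)*(81/38) = 103 + 18/19 = 1975/19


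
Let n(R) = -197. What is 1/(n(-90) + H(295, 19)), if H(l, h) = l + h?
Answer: 1/117 ≈ 0.0085470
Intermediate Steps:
H(l, h) = h + l
1/(n(-90) + H(295, 19)) = 1/(-197 + (19 + 295)) = 1/(-197 + 314) = 1/117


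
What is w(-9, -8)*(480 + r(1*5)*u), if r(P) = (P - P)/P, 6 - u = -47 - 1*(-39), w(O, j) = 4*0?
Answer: 0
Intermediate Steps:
w(O, j) = 0
u = 14 (u = 6 - (-47 - 1*(-39)) = 6 - (-47 + 39) = 6 - 1*(-8) = 6 + 8 = 14)
r(P) = 0 (r(P) = 0/P = 0)
w(-9, -8)*(480 + r(1*5)*u) = 0*(480 + 0*14) = 0*(480 + 0) = 0*480 = 0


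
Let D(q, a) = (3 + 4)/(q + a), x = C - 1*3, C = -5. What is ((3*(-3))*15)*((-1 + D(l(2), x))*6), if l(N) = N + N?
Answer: 4455/2 ≈ 2227.5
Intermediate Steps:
l(N) = 2*N
x = -8 (x = -5 - 1*3 = -5 - 3 = -8)
D(q, a) = 7/(a + q)
((3*(-3))*15)*((-1 + D(l(2), x))*6) = ((3*(-3))*15)*((-1 + 7/(-8 + 2*2))*6) = (-9*15)*((-1 + 7/(-8 + 4))*6) = -135*(-1 + 7/(-4))*6 = -135*(-1 + 7*(-1/4))*6 = -135*(-1 - 7/4)*6 = -(-1485)*6/4 = -135*(-33/2) = 4455/2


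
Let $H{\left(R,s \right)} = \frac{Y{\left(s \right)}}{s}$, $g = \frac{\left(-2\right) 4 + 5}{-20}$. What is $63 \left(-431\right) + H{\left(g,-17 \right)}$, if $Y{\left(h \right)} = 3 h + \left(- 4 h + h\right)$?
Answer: $-27153$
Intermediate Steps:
$g = \frac{3}{20}$ ($g = \left(-8 + 5\right) \left(- \frac{1}{20}\right) = \left(-3\right) \left(- \frac{1}{20}\right) = \frac{3}{20} \approx 0.15$)
$Y{\left(h \right)} = 0$ ($Y{\left(h \right)} = 3 h - 3 h = 0$)
$H{\left(R,s \right)} = 0$ ($H{\left(R,s \right)} = \frac{0}{s} = 0$)
$63 \left(-431\right) + H{\left(g,-17 \right)} = 63 \left(-431\right) + 0 = -27153 + 0 = -27153$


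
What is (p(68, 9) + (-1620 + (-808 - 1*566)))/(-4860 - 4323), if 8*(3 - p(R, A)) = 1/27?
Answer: 646057/1983528 ≈ 0.32571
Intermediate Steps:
p(R, A) = 647/216 (p(R, A) = 3 - ⅛/27 = 3 - ⅛*1/27 = 3 - 1/216 = 647/216)
(p(68, 9) + (-1620 + (-808 - 1*566)))/(-4860 - 4323) = (647/216 + (-1620 + (-808 - 1*566)))/(-4860 - 4323) = (647/216 + (-1620 + (-808 - 566)))/(-9183) = (647/216 + (-1620 - 1374))*(-1/9183) = (647/216 - 2994)*(-1/9183) = -646057/216*(-1/9183) = 646057/1983528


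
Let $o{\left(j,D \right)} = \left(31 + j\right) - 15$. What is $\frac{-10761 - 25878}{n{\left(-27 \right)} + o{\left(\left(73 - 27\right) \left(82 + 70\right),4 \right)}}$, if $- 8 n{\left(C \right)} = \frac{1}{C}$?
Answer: $- \frac{7914024}{1513729} \approx -5.2282$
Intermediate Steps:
$o{\left(j,D \right)} = 16 + j$
$n{\left(C \right)} = - \frac{1}{8 C}$
$\frac{-10761 - 25878}{n{\left(-27 \right)} + o{\left(\left(73 - 27\right) \left(82 + 70\right),4 \right)}} = \frac{-10761 - 25878}{- \frac{1}{8 \left(-27\right)} + \left(16 + \left(73 - 27\right) \left(82 + 70\right)\right)} = - \frac{36639}{\left(- \frac{1}{8}\right) \left(- \frac{1}{27}\right) + \left(16 + 46 \cdot 152\right)} = - \frac{36639}{\frac{1}{216} + \left(16 + 6992\right)} = - \frac{36639}{\frac{1}{216} + 7008} = - \frac{36639}{\frac{1513729}{216}} = \left(-36639\right) \frac{216}{1513729} = - \frac{7914024}{1513729}$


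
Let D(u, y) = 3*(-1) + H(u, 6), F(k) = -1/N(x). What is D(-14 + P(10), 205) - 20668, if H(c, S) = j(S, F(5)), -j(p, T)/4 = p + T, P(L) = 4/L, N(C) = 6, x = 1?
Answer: -62083/3 ≈ -20694.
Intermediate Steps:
F(k) = -1/6
j(p, T) = -4*T - 4*p (j(p, T) = -4*(p + T) = -4*(T + p) = -4*T - 4*p)
H(c, S) = 2/3 - 4*S (H(c, S) = -4*(-1/6) - 4*S = 2/3 - 4*S)
D(u, y) = -79/3 (D(u, y) = 3*(-1) + (2/3 - 4*6) = -3 + (2/3 - 24) = -3 - 70/3 = -79/3)
D(-14 + P(10), 205) - 20668 = -79/3 - 20668 = -62083/3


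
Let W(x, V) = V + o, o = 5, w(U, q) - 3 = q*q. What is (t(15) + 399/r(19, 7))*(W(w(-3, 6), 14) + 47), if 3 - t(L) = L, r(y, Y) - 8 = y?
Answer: 550/3 ≈ 183.33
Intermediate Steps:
w(U, q) = 3 + q**2 (w(U, q) = 3 + q*q = 3 + q**2)
r(y, Y) = 8 + y
t(L) = 3 - L
W(x, V) = 5 + V (W(x, V) = V + 5 = 5 + V)
(t(15) + 399/r(19, 7))*(W(w(-3, 6), 14) + 47) = ((3 - 1*15) + 399/(8 + 19))*((5 + 14) + 47) = ((3 - 15) + 399/27)*(19 + 47) = (-12 + 399*(1/27))*66 = (-12 + 133/9)*66 = (25/9)*66 = 550/3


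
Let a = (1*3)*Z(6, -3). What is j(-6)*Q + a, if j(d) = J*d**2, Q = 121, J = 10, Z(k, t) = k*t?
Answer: 43506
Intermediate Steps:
a = -54 (a = (1*3)*(6*(-3)) = 3*(-18) = -54)
j(d) = 10*d**2
j(-6)*Q + a = (10*(-6)**2)*121 - 54 = (10*36)*121 - 54 = 360*121 - 54 = 43560 - 54 = 43506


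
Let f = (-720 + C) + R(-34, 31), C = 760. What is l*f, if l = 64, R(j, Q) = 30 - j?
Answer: 6656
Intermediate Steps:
f = 104 (f = (-720 + 760) + (30 - 1*(-34)) = 40 + (30 + 34) = 40 + 64 = 104)
l*f = 64*104 = 6656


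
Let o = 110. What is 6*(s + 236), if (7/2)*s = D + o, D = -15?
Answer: 11052/7 ≈ 1578.9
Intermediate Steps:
s = 190/7 (s = 2*(-15 + 110)/7 = (2/7)*95 = 190/7 ≈ 27.143)
6*(s + 236) = 6*(190/7 + 236) = 6*(1842/7) = 11052/7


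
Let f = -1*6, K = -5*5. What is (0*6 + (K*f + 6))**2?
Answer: 24336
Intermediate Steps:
K = -25
f = -6
(0*6 + (K*f + 6))**2 = (0*6 + (-25*(-6) + 6))**2 = (0 + (150 + 6))**2 = (0 + 156)**2 = 156**2 = 24336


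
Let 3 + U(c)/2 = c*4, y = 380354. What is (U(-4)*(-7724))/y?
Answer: 146756/190177 ≈ 0.77168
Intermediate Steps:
U(c) = -6 + 8*c (U(c) = -6 + 2*(c*4) = -6 + 2*(4*c) = -6 + 8*c)
(U(-4)*(-7724))/y = ((-6 + 8*(-4))*(-7724))/380354 = ((-6 - 32)*(-7724))*(1/380354) = -38*(-7724)*(1/380354) = 293512*(1/380354) = 146756/190177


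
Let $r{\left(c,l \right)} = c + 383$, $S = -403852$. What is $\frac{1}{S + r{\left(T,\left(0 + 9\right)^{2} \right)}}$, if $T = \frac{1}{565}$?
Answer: $- \frac{565}{227959984} \approx -2.4785 \cdot 10^{-6}$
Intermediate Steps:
$T = \frac{1}{565} \approx 0.0017699$
$r{\left(c,l \right)} = 383 + c$
$\frac{1}{S + r{\left(T,\left(0 + 9\right)^{2} \right)}} = \frac{1}{-403852 + \left(383 + \frac{1}{565}\right)} = \frac{1}{-403852 + \frac{216396}{565}} = \frac{1}{- \frac{227959984}{565}} = - \frac{565}{227959984}$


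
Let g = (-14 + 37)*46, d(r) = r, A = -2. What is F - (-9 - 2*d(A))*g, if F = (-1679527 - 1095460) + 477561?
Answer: -2292136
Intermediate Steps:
F = -2297426 (F = -2774987 + 477561 = -2297426)
g = 1058 (g = 23*46 = 1058)
F - (-9 - 2*d(A))*g = -2297426 - (-9 - 2*(-2))*1058 = -2297426 - (-9 + 4)*1058 = -2297426 - (-5)*1058 = -2297426 - 1*(-5290) = -2297426 + 5290 = -2292136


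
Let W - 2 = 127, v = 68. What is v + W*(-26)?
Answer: -3286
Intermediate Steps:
W = 129 (W = 2 + 127 = 129)
v + W*(-26) = 68 + 129*(-26) = 68 - 3354 = -3286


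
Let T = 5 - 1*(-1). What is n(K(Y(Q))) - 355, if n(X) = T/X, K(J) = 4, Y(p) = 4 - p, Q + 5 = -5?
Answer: -707/2 ≈ -353.50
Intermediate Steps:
Q = -10 (Q = -5 - 5 = -10)
T = 6 (T = 5 + 1 = 6)
n(X) = 6/X
n(K(Y(Q))) - 355 = 6/4 - 355 = 6*(¼) - 355 = 3/2 - 355 = -707/2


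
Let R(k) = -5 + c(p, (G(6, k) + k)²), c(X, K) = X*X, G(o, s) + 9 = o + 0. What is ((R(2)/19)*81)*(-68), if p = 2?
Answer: 5508/19 ≈ 289.89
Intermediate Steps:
G(o, s) = -9 + o (G(o, s) = -9 + (o + 0) = -9 + o)
c(X, K) = X²
R(k) = -1 (R(k) = -5 + 2² = -5 + 4 = -1)
((R(2)/19)*81)*(-68) = (-1/19*81)*(-68) = (-1*1/19*81)*(-68) = -1/19*81*(-68) = -81/19*(-68) = 5508/19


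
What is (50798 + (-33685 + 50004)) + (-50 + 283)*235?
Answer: 121872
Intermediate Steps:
(50798 + (-33685 + 50004)) + (-50 + 283)*235 = (50798 + 16319) + 233*235 = 67117 + 54755 = 121872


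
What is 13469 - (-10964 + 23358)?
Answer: 1075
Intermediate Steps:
13469 - (-10964 + 23358) = 13469 - 1*12394 = 13469 - 12394 = 1075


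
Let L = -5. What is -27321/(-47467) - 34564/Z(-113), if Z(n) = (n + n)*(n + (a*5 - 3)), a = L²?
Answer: 121158593/6896277 ≈ 17.569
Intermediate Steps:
a = 25 (a = (-5)² = 25)
Z(n) = 2*n*(122 + n) (Z(n) = (n + n)*(n + (25*5 - 3)) = (2*n)*(n + (125 - 3)) = (2*n)*(n + 122) = (2*n)*(122 + n) = 2*n*(122 + n))
-27321/(-47467) - 34564/Z(-113) = -27321/(-47467) - 34564*(-1/(226*(122 - 113))) = -27321*(-1/47467) - 34564/(2*(-113)*9) = 3903/6781 - 34564/(-2034) = 3903/6781 - 34564*(-1/2034) = 3903/6781 + 17282/1017 = 121158593/6896277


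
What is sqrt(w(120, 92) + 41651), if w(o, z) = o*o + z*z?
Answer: sqrt(64515) ≈ 254.00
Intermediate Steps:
w(o, z) = o**2 + z**2
sqrt(w(120, 92) + 41651) = sqrt((120**2 + 92**2) + 41651) = sqrt((14400 + 8464) + 41651) = sqrt(22864 + 41651) = sqrt(64515)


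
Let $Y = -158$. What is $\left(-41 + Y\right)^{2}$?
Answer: $39601$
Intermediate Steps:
$\left(-41 + Y\right)^{2} = \left(-41 - 158\right)^{2} = \left(-199\right)^{2} = 39601$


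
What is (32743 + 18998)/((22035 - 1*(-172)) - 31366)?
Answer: -17247/3053 ≈ -5.6492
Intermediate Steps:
(32743 + 18998)/((22035 - 1*(-172)) - 31366) = 51741/((22035 + 172) - 31366) = 51741/(22207 - 31366) = 51741/(-9159) = 51741*(-1/9159) = -17247/3053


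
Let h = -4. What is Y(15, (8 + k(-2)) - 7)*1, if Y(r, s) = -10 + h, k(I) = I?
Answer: -14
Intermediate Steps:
Y(r, s) = -14 (Y(r, s) = -10 - 4 = -14)
Y(15, (8 + k(-2)) - 7)*1 = -14*1 = -14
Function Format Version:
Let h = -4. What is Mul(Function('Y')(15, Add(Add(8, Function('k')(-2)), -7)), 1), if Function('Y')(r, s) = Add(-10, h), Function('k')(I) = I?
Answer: -14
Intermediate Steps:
Function('Y')(r, s) = -14 (Function('Y')(r, s) = Add(-10, -4) = -14)
Mul(Function('Y')(15, Add(Add(8, Function('k')(-2)), -7)), 1) = Mul(-14, 1) = -14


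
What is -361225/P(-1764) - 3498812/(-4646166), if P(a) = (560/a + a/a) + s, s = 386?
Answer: -52824189090959/56592624963 ≈ -933.41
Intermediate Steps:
P(a) = 387 + 560/a (P(a) = (560/a + a/a) + 386 = (560/a + 1) + 386 = (1 + 560/a) + 386 = 387 + 560/a)
-361225/P(-1764) - 3498812/(-4646166) = -361225/(387 + 560/(-1764)) - 3498812/(-4646166) = -361225/(387 + 560*(-1/1764)) - 3498812*(-1/4646166) = -361225/(387 - 20/63) + 1749406/2323083 = -361225/24361/63 + 1749406/2323083 = -361225*63/24361 + 1749406/2323083 = -22757175/24361 + 1749406/2323083 = -52824189090959/56592624963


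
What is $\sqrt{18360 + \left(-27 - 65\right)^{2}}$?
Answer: $2 \sqrt{6706} \approx 163.78$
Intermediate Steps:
$\sqrt{18360 + \left(-27 - 65\right)^{2}} = \sqrt{18360 + \left(-92\right)^{2}} = \sqrt{18360 + 8464} = \sqrt{26824} = 2 \sqrt{6706}$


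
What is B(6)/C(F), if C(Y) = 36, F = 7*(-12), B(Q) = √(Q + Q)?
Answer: √3/18 ≈ 0.096225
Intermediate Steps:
B(Q) = √2*√Q (B(Q) = √(2*Q) = √2*√Q)
F = -84
B(6)/C(F) = (√2*√6)/36 = (2*√3)*(1/36) = √3/18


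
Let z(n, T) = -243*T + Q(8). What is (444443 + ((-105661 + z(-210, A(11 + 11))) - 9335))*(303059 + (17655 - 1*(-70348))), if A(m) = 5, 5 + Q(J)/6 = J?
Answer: 128366101500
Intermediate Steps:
Q(J) = -30 + 6*J
z(n, T) = 18 - 243*T (z(n, T) = -243*T + (-30 + 6*8) = -243*T + (-30 + 48) = -243*T + 18 = 18 - 243*T)
(444443 + ((-105661 + z(-210, A(11 + 11))) - 9335))*(303059 + (17655 - 1*(-70348))) = (444443 + ((-105661 + (18 - 243*5)) - 9335))*(303059 + (17655 - 1*(-70348))) = (444443 + ((-105661 + (18 - 1215)) - 9335))*(303059 + (17655 + 70348)) = (444443 + ((-105661 - 1197) - 9335))*(303059 + 88003) = (444443 + (-106858 - 9335))*391062 = (444443 - 116193)*391062 = 328250*391062 = 128366101500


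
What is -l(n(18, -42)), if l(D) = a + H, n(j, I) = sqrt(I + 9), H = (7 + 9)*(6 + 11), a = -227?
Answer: -45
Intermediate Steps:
H = 272 (H = 16*17 = 272)
n(j, I) = sqrt(9 + I)
l(D) = 45 (l(D) = -227 + 272 = 45)
-l(n(18, -42)) = -1*45 = -45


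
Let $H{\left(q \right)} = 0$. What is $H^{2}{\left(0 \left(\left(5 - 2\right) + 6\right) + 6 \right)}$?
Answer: $0$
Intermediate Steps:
$H^{2}{\left(0 \left(\left(5 - 2\right) + 6\right) + 6 \right)} = 0^{2} = 0$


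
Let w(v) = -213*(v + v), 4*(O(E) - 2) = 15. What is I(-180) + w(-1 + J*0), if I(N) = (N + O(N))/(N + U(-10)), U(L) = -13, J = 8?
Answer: 329569/772 ≈ 426.90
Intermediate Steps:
O(E) = 23/4 (O(E) = 2 + (¼)*15 = 2 + 15/4 = 23/4)
I(N) = (23/4 + N)/(-13 + N) (I(N) = (N + 23/4)/(N - 13) = (23/4 + N)/(-13 + N))
w(v) = -426*v
I(-180) + w(-1 + J*0) = (23/4 - 180)/(-13 - 180) - 426*(-1 + 8*0) = -697/4/(-193) - 426*(-1 + 0) = -1/193*(-697/4) - 426*(-1) = 697/772 + 426 = 329569/772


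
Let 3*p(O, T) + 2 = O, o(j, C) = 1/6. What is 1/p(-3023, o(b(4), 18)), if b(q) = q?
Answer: -3/3025 ≈ -0.00099174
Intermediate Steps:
o(j, C) = ⅙
p(O, T) = -⅔ + O/3
1/p(-3023, o(b(4), 18)) = 1/(-⅔ + (⅓)*(-3023)) = 1/(-⅔ - 3023/3) = 1/(-3025/3) = -3/3025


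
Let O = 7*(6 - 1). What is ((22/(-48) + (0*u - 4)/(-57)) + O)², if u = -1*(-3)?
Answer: 27678121/23104 ≈ 1198.0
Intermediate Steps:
u = 3
O = 35 (O = 7*5 = 35)
((22/(-48) + (0*u - 4)/(-57)) + O)² = ((22/(-48) + (0*3 - 4)/(-57)) + 35)² = ((22*(-1/48) + (0 - 4)*(-1/57)) + 35)² = ((-11/24 - 4*(-1/57)) + 35)² = ((-11/24 + 4/57) + 35)² = (-59/152 + 35)² = (5261/152)² = 27678121/23104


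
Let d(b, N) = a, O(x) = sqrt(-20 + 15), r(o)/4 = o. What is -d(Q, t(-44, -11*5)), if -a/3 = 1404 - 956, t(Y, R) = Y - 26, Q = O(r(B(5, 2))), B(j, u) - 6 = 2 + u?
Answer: 1344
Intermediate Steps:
B(j, u) = 8 + u (B(j, u) = 6 + (2 + u) = 8 + u)
r(o) = 4*o
O(x) = I*sqrt(5) (O(x) = sqrt(-5) = I*sqrt(5))
Q = I*sqrt(5) ≈ 2.2361*I
t(Y, R) = -26 + Y
a = -1344 (a = -3*(1404 - 956) = -3*448 = -1344)
d(b, N) = -1344
-d(Q, t(-44, -11*5)) = -1*(-1344) = 1344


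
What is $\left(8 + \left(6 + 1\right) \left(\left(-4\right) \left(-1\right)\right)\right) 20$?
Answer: $720$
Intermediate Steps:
$\left(8 + \left(6 + 1\right) \left(\left(-4\right) \left(-1\right)\right)\right) 20 = \left(8 + 7 \cdot 4\right) 20 = \left(8 + 28\right) 20 = 36 \cdot 20 = 720$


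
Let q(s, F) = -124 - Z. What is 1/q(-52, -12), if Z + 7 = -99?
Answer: -1/18 ≈ -0.055556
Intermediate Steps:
Z = -106 (Z = -7 - 99 = -106)
q(s, F) = -18 (q(s, F) = -124 - 1*(-106) = -124 + 106 = -18)
1/q(-52, -12) = 1/(-18) = -1/18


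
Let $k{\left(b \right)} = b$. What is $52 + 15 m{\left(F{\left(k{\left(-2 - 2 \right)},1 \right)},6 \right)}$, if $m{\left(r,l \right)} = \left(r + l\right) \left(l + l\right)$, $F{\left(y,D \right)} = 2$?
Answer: $1492$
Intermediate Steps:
$m{\left(r,l \right)} = 2 l \left(l + r\right)$ ($m{\left(r,l \right)} = \left(l + r\right) 2 l = 2 l \left(l + r\right)$)
$52 + 15 m{\left(F{\left(k{\left(-2 - 2 \right)},1 \right)},6 \right)} = 52 + 15 \cdot 2 \cdot 6 \left(6 + 2\right) = 52 + 15 \cdot 2 \cdot 6 \cdot 8 = 52 + 15 \cdot 96 = 52 + 1440 = 1492$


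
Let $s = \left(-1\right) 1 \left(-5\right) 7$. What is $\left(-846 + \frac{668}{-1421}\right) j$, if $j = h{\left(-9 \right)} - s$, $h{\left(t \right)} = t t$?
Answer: $- \frac{55330364}{1421} \approx -38938.0$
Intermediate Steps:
$h{\left(t \right)} = t^{2}$
$s = 35$ ($s = \left(-1\right) \left(-5\right) 7 = 5 \cdot 7 = 35$)
$j = 46$ ($j = \left(-9\right)^{2} - 35 = 81 - 35 = 46$)
$\left(-846 + \frac{668}{-1421}\right) j = \left(-846 + \frac{668}{-1421}\right) 46 = \left(-846 + 668 \left(- \frac{1}{1421}\right)\right) 46 = \left(-846 - \frac{668}{1421}\right) 46 = \left(- \frac{1202834}{1421}\right) 46 = - \frac{55330364}{1421}$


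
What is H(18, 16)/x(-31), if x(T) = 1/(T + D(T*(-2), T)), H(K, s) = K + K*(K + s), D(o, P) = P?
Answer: -39060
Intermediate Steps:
x(T) = 1/(2*T) (x(T) = 1/(T + T) = 1/(2*T))
H(18, 16)/x(-31) = (18*(1 + 18 + 16))/(((1/2)/(-31))) = (18*35)/(((1/2)*(-1/31))) = 630/(-1/62) = 630*(-62) = -39060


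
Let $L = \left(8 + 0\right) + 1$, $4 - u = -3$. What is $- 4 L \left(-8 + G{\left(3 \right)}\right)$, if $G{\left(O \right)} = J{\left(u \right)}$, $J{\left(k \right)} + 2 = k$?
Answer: $108$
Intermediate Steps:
$u = 7$ ($u = 4 - -3 = 4 + 3 = 7$)
$J{\left(k \right)} = -2 + k$
$G{\left(O \right)} = 5$ ($G{\left(O \right)} = -2 + 7 = 5$)
$L = 9$ ($L = 8 + 1 = 9$)
$- 4 L \left(-8 + G{\left(3 \right)}\right) = \left(-4\right) 9 \left(-8 + 5\right) = \left(-36\right) \left(-3\right) = 108$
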